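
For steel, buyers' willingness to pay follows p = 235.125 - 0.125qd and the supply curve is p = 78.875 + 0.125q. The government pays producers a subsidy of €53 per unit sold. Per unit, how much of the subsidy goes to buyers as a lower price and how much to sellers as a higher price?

Pre-subsidy: 235.125 - 0.125q = 78.875 + 0.125q gives q* = 625 and p* = 157.
With the subsidy, sellers receive ps = pb + 53 for each unit, where pb is the price buyers pay.
On the curves, pb = 235.125 - 0.125q and ps = 78.875 + 0.125q; the wedge ps − pb = 53 gives 78.875 + 0.125q − (235.125 - 0.125q) = 53, so q' = 837.
Then pb = 235.125 − 0.125·837 = 130.5 and ps = 78.875 + 0.125·837 = 183.5.
Buyers' price falls by p* − pb = 157 − 130.5 = 26.5; sellers' price rises by ps − p* = 183.5 − 157 = 26.5.

Buyers gain €26.5 per unit; sellers gain €26.5 per unit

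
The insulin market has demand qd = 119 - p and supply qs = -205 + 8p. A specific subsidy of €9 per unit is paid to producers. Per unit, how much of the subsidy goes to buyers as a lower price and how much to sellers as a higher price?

Pre-subsidy: 119 - p = -205 + 8p gives p* = 36, q* = 83.
With the subsidy, sellers receive ps = pb + 9 for each unit, where pb is the price buyers pay.
Supply in terms of pb becomes qs = -205 + 8(pb + 9) = -133 + 8pb. Setting this equal to demand: 119 - pb = -133 + 8pb, so pb = 28.
Sellers receive ps = 28 + 9 = 37; q' = 119 − 1·28 = 91.
Buyers' price falls by p* − pb = 36 − 28 = 8; sellers' price rises by ps − p* = 37 − 36 = 1.

Buyers gain €8 per unit; sellers gain €1 per unit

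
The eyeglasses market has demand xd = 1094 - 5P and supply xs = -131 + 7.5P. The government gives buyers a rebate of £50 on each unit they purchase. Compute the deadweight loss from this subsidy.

Deadweight loss = £3750

Pre-subsidy: 1094 - 5P = -131 + 7.5P gives P* = 98, x* = 604.
With the rebate, buyers effectively pay Pb = Ps − 50, where Ps is the price sellers receive.
Demand in terms of Ps becomes xd = 1094 − 5(Ps − 50) = 1344 - 5Ps. Setting this equal to supply: 1344 - 5Ps = -131 + 7.5Ps, so Ps = 118.
Buyers pay Pb = 118 − 50 = 68; x' = -131 + 7.5·118 = 754.
The subsidy expands output by 754 − 604 = 150 past the efficient level; on those units the gap between marginal cost and willingness to pay runs from 0 up to 50.
DWL = ½ × 50 × 150 = 3750.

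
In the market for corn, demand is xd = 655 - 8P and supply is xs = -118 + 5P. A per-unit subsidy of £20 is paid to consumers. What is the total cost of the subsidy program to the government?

Pre-subsidy: 655 - 8P = -118 + 5P gives P* = 773/13, x* = 2331/13.
With the rebate, buyers effectively pay Pb = Ps − 20, where Ps is the price sellers receive.
Demand in terms of Ps becomes xd = 655 − 8(Ps − 20) = 815 - 8Ps. Setting this equal to supply: 815 - 8Ps = -118 + 5Ps, so Ps = 933/13.
Buyers pay Pb = 933/13 − 20 = 673/13; x' = -118 + 5·(933/13) = 3131/13.
Government outlay = subsidy × quantity = 20 × 3131/13 = 62620/13.

Government cost = 62620/13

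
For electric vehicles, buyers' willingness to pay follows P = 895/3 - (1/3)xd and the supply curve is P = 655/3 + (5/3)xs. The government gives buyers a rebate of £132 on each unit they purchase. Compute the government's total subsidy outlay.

Pre-subsidy: 895/3 - (1/3)x = 655/3 + (5/3)x gives x* = 40 and P* = 285.
With the rebate, buyers effectively pay Pb = Ps − 132, where Ps is the price sellers receive.
On the curves, Pb = 895/3 - (1/3)x and Ps = 655/3 + (5/3)x; the wedge Ps − Pb = 132 gives 655/3 + (5/3)x − (895/3 - (1/3)x) = 132, so x' = 106.
Then Pb = 895/3 − (1/3)·106 = 263 and Ps = 655/3 + (5/3)·106 = 395.
Government outlay = subsidy × quantity = 132 × 106 = 13992.

Government cost = £13992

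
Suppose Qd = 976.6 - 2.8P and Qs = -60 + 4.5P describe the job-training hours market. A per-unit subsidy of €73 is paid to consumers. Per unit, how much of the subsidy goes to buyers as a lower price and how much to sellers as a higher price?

Buyers gain €45 per unit; sellers gain €28 per unit

Pre-subsidy: 976.6 - 2.8P = -60 + 4.5P gives P* = 142, Q* = 579.
With the rebate, buyers effectively pay Pb = Ps − 73, where Ps is the price sellers receive.
Demand in terms of Ps becomes Qd = 976.6 − 2.8(Ps − 73) = 1181 - 2.8Ps. Setting this equal to supply: 1181 - 2.8Ps = -60 + 4.5Ps, so Ps = 170.
Buyers pay Pb = 170 − 73 = 97; Q' = -60 + 4.5·170 = 705.
Buyers' price falls by P* − Pb = 142 − 97 = 45; sellers' price rises by Ps − P* = 170 − 142 = 28.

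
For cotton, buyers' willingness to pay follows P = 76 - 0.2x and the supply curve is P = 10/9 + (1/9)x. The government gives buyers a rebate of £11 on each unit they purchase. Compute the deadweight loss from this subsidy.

Pre-subsidy: 76 - 0.2x = 10/9 + (1/9)x gives x* = 1685/7 and P* = 195/7.
With the rebate, buyers effectively pay Pb = Ps − 11, where Ps is the price sellers receive.
On the curves, Pb = 76 - 0.2x and Ps = 10/9 + (1/9)x; the wedge Ps − Pb = 11 gives 10/9 + (1/9)x − (76 - 0.2x) = 11, so x' = 3865/14.
Then Pb = 76 − 0.2·(3865/14) = 291/14 and Ps = 10/9 + (1/9)·(3865/14) = 445/14.
The subsidy expands output by 3865/14 − 1685/7 = 495/14 past the efficient level; on those units the gap between marginal cost and willingness to pay runs from 0 up to 11.
DWL = ½ × 11 × 495/14 = 5445/28.

Deadweight loss = 5445/28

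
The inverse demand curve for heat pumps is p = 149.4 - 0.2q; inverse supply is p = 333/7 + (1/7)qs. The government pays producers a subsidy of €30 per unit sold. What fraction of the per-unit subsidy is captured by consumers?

Consumer share = 7/12

Pre-subsidy: 149.4 - 0.2q = 333/7 + (1/7)q gives q* = 297 and p* = 90.
With the subsidy, sellers receive ps = pb + 30 for each unit, where pb is the price buyers pay.
On the curves, pb = 149.4 - 0.2q and ps = 333/7 + (1/7)q; the wedge ps − pb = 30 gives 333/7 + (1/7)q − (149.4 - 0.2q) = 30, so q' = 384.5.
Then pb = 149.4 − 0.2·384.5 = 72.5 and ps = 333/7 + (1/7)·384.5 = 102.5.
Buyers' price falls by p* − pb = 90 − 72.5 = 17.5; sellers' price rises by ps − p* = 102.5 − 90 = 12.5.
So consumers capture 17.5/30 = 7/12 of each unit of subsidy.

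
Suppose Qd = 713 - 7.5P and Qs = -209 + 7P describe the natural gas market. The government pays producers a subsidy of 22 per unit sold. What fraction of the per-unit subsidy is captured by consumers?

Pre-subsidy: 713 - 7.5P = -209 + 7P gives P* = 1844/29, Q* = 6847/29.
With the subsidy, sellers receive Ps = Pb + 22 for each unit, where Pb is the price buyers pay.
Supply in terms of Pb becomes Qs = -209 + 7(Pb + 22) = -55 + 7Pb. Setting this equal to demand: 713 - 7.5Pb = -55 + 7Pb, so Pb = 1536/29.
Sellers receive Ps = 1536/29 + 22 = 2174/29; Q' = 713 − 7.5·(1536/29) = 9157/29.
Buyers' price falls by P* − Pb = 1844/29 − 1536/29 = 308/29; sellers' price rises by Ps − P* = 2174/29 − 1844/29 = 330/29.
So consumers capture (308/29)/22 = 14/29 of each unit of subsidy.

Consumer share = 14/29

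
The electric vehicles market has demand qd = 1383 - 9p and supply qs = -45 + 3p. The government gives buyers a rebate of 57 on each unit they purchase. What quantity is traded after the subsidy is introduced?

Pre-subsidy: 1383 - 9p = -45 + 3p gives p* = 119, q* = 312.
With the rebate, buyers effectively pay pb = ps − 57, where ps is the price sellers receive.
Demand in terms of ps becomes qd = 1383 − 9(ps − 57) = 1896 - 9ps. Setting this equal to supply: 1896 - 9ps = -45 + 3ps, so ps = 161.75.
Buyers pay pb = 161.75 − 57 = 104.75; q' = -45 + 3·161.75 = 440.25.

q' = 440.25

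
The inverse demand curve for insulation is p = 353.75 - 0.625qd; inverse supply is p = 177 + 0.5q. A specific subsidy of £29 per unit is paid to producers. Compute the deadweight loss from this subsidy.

Deadweight loss = 3364/9

Pre-subsidy: 353.75 - 0.625q = 177 + 0.5q gives q* = 1414/9 and p* = 2300/9.
With the subsidy, sellers receive ps = pb + 29 for each unit, where pb is the price buyers pay.
On the curves, pb = 353.75 - 0.625q and ps = 177 + 0.5q; the wedge ps − pb = 29 gives 177 + 0.5q − (353.75 - 0.625q) = 29, so q' = 1646/9.
Then pb = 353.75 − 0.625·(1646/9) = 2155/9 and ps = 177 + 0.5·(1646/9) = 2416/9.
The subsidy expands output by 1646/9 − 1414/9 = 232/9 past the efficient level; on those units the gap between marginal cost and willingness to pay runs from 0 up to 29.
DWL = ½ × 29 × 232/9 = 3364/9.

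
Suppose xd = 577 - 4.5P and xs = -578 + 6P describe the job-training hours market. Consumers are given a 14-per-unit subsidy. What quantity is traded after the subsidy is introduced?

Pre-subsidy: 577 - 4.5P = -578 + 6P gives P* = 110, x* = 82.
With the rebate, buyers effectively pay Pb = Ps − 14, where Ps is the price sellers receive.
Demand in terms of Ps becomes xd = 577 − 4.5(Ps − 14) = 640 - 4.5Ps. Setting this equal to supply: 640 - 4.5Ps = -578 + 6Ps, so Ps = 116.
Buyers pay Pb = 116 − 14 = 102; x' = -578 + 6·116 = 118.

x' = 118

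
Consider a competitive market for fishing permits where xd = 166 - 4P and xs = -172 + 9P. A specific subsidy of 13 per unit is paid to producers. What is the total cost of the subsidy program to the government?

Government cost = 1274

Pre-subsidy: 166 - 4P = -172 + 9P gives P* = 26, x* = 62.
With the subsidy, sellers receive Ps = Pb + 13 for each unit, where Pb is the price buyers pay.
Supply in terms of Pb becomes xs = -172 + 9(Pb + 13) = -55 + 9Pb. Setting this equal to demand: 166 - 4Pb = -55 + 9Pb, so Pb = 17.
Sellers receive Ps = 17 + 13 = 30; x' = 166 − 4·17 = 98.
Government outlay = subsidy × quantity = 13 × 98 = 1274.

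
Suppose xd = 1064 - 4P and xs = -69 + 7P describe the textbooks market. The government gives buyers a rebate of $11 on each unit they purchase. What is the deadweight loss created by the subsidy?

Deadweight loss = $154

Pre-subsidy: 1064 - 4P = -69 + 7P gives P* = 103, x* = 652.
With the rebate, buyers effectively pay Pb = Ps − 11, where Ps is the price sellers receive.
Demand in terms of Ps becomes xd = 1064 − 4(Ps − 11) = 1108 - 4Ps. Setting this equal to supply: 1108 - 4Ps = -69 + 7Ps, so Ps = 107.
Buyers pay Pb = 107 − 11 = 96; x' = -69 + 7·107 = 680.
The subsidy expands output by 680 − 652 = 28 past the efficient level; on those units the gap between marginal cost and willingness to pay runs from 0 up to 11.
DWL = ½ × 11 × 28 = 154.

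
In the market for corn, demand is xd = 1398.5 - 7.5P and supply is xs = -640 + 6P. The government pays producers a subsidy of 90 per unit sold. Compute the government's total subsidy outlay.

Pre-subsidy: 1398.5 - 7.5P = -640 + 6P gives P* = 151, x* = 266.
With the subsidy, sellers receive Ps = Pb + 90 for each unit, where Pb is the price buyers pay.
Supply in terms of Pb becomes xs = -640 + 6(Pb + 90) = -100 + 6Pb. Setting this equal to demand: 1398.5 - 7.5Pb = -100 + 6Pb, so Pb = 111.
Sellers receive Ps = 111 + 90 = 201; x' = 1398.5 − 7.5·111 = 566.
Government outlay = subsidy × quantity = 90 × 566 = 50940.

Government cost = 50940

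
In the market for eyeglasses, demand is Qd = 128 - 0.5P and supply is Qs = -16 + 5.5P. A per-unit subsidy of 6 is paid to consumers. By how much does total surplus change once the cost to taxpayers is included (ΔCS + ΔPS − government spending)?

Net change in total surplus = -8.25

Pre-subsidy: 128 - 0.5P = -16 + 5.5P gives P* = 24, Q* = 116.
With the rebate, buyers effectively pay Pb = Ps − 6, where Ps is the price sellers receive.
Demand in terms of Ps becomes Qd = 128 − 0.5(Ps − 6) = 131 - 0.5Ps. Setting this equal to supply: 131 - 0.5Ps = -16 + 5.5Ps, so Ps = 24.5.
Buyers pay Pb = 24.5 − 6 = 18.5; Q' = -16 + 5.5·24.5 = 118.75.
ΔCS = ½(116 + 118.75)(24 − 18.5) = 645.5625; ΔPS = ½(116 + 118.75)(24.5 − 24) = 58.6875.
Government spending = 6 × 118.75 = 712.5.
Net change = 645.5625 + 58.6875 − 712.5 = -8.25. The loss equals the DWL triangle ½·6·2.75.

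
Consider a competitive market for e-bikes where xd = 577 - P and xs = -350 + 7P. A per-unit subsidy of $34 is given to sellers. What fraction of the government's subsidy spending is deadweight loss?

Pre-subsidy: 577 - P = -350 + 7P gives P* = 115.875, x* = 461.125.
With the subsidy, sellers receive Ps = Pb + 34 for each unit, where Pb is the price buyers pay.
Supply in terms of Pb becomes xs = -350 + 7(Pb + 34) = -112 + 7Pb. Setting this equal to demand: 577 - Pb = -112 + 7Pb, so Pb = 86.125.
Sellers receive Ps = 86.125 + 34 = 120.125; x' = 577 − 1·86.125 = 490.875.
ΔCS = ½(461.125 + 490.875)(115.875 − 86.125) = 14161; ΔPS = ½(461.125 + 490.875)(120.125 − 115.875) = 2023.
Government spending = 34 × 490.875 = 16689.75.
DWL = ½ × 34 × (490.875 − 461.125) = 505.75; fraction = 505.75 / 16689.75 = 1/33.

DWL / government spending = 1/33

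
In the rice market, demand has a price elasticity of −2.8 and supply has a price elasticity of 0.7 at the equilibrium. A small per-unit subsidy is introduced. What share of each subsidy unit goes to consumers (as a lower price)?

For a small subsidy around the equilibrium, the benefit split depends on the relative slopes, which at a point are proportional to the elasticities.
Buyer share = εs/(εs + |εd|) = 0.7/(0.7 + 2.8) = 0.2; seller share = |εd|/(εs + |εd|) = 0.8.

Consumer share = 0.2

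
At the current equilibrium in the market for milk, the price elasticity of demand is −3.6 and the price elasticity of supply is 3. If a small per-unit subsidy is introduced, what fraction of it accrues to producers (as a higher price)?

For a small subsidy around the equilibrium, the benefit split depends on the relative slopes, which at a point are proportional to the elasticities.
Buyer share = εs/(εs + |εd|) = 3/(3 + 3.6) = 5/11; seller share = |εd|/(εs + |εd|) = 6/11.
So producers capture 6/11 of the subsidy.

Producer share = 6/11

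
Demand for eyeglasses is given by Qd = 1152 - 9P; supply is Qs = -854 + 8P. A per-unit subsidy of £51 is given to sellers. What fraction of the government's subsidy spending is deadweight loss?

Pre-subsidy: 1152 - 9P = -854 + 8P gives P* = 118, Q* = 90.
With the subsidy, sellers receive Ps = Pb + 51 for each unit, where Pb is the price buyers pay.
Supply in terms of Pb becomes Qs = -854 + 8(Pb + 51) = -446 + 8Pb. Setting this equal to demand: 1152 - 9Pb = -446 + 8Pb, so Pb = 94.
Sellers receive Ps = 94 + 51 = 145; Q' = 1152 − 9·94 = 306.
ΔCS = ½(90 + 306)(118 − 94) = 4752; ΔPS = ½(90 + 306)(145 − 118) = 5346.
Government spending = 51 × 306 = 15606.
DWL = ½ × 51 × (306 − 90) = 5508; fraction = 5508 / 15606 = 6/17.

DWL / government spending = 6/17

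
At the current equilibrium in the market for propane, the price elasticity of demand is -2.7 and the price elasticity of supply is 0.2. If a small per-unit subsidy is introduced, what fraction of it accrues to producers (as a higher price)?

For a small subsidy around the equilibrium, the benefit split depends on the relative slopes, which at a point are proportional to the elasticities.
Buyer share = εs/(εs + |εd|) = 0.2/(0.2 + 2.7) = 2/29; seller share = |εd|/(εs + |εd|) = 27/29.
So producers capture 27/29 of the subsidy.

Producer share = 27/29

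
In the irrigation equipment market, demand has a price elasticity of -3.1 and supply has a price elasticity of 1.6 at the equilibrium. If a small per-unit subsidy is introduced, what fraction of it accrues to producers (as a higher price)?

Producer share = 31/47

For a small subsidy around the equilibrium, the benefit split depends on the relative slopes, which at a point are proportional to the elasticities.
Buyer share = εs/(εs + |εd|) = 1.6/(1.6 + 3.1) = 16/47; seller share = |εd|/(εs + |εd|) = 31/47.
So producers capture 31/47 of the subsidy.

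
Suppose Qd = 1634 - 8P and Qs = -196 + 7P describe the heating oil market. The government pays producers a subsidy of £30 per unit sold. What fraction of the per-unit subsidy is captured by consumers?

Pre-subsidy: 1634 - 8P = -196 + 7P gives P* = 122, Q* = 658.
With the subsidy, sellers receive Ps = Pb + 30 for each unit, where Pb is the price buyers pay.
Supply in terms of Pb becomes Qs = -196 + 7(Pb + 30) = 14 + 7Pb. Setting this equal to demand: 1634 - 8Pb = 14 + 7Pb, so Pb = 108.
Sellers receive Ps = 108 + 30 = 138; Q' = 1634 − 8·108 = 770.
Buyers' price falls by P* − Pb = 122 − 108 = 14; sellers' price rises by Ps − P* = 138 − 122 = 16.
So consumers capture 14/30 = 7/15 of each unit of subsidy.

Consumer share = 7/15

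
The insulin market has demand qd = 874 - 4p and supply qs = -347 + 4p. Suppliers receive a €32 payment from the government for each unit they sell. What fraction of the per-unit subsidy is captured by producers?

Producer share = 0.5

Pre-subsidy: 874 - 4p = -347 + 4p gives p* = 152.625, q* = 263.5.
With the subsidy, sellers receive ps = pb + 32 for each unit, where pb is the price buyers pay.
Supply in terms of pb becomes qs = -347 + 4(pb + 32) = -219 + 4pb. Setting this equal to demand: 874 - 4pb = -219 + 4pb, so pb = 136.625.
Sellers receive ps = 136.625 + 32 = 168.625; q' = 874 − 4·136.625 = 327.5.
Buyers' price falls by p* − pb = 152.625 − 136.625 = 16; sellers' price rises by ps − p* = 168.625 − 152.625 = 16.
So producers capture 16/32 = 0.5 of each unit of subsidy.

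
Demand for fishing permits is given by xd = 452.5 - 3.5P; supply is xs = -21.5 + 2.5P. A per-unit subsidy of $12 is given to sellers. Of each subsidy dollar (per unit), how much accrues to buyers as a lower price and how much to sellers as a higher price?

Buyers gain $5 per unit; sellers gain $7 per unit

Pre-subsidy: 452.5 - 3.5P = -21.5 + 2.5P gives P* = 79, x* = 176.
With the subsidy, sellers receive Ps = Pb + 12 for each unit, where Pb is the price buyers pay.
Supply in terms of Pb becomes xs = -21.5 + 2.5(Pb + 12) = 8.5 + 2.5Pb. Setting this equal to demand: 452.5 - 3.5Pb = 8.5 + 2.5Pb, so Pb = 74.
Sellers receive Ps = 74 + 12 = 86; x' = 452.5 − 3.5·74 = 193.5.
Buyers' price falls by P* − Pb = 79 − 74 = 5; sellers' price rises by Ps − P* = 86 − 79 = 7.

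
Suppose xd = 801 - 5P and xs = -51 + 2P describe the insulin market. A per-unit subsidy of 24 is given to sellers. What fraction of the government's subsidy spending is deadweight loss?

DWL / government spending = 40/529

Pre-subsidy: 801 - 5P = -51 + 2P gives P* = 852/7, x* = 1347/7.
With the subsidy, sellers receive Ps = Pb + 24 for each unit, where Pb is the price buyers pay.
Supply in terms of Pb becomes xs = -51 + 2(Pb + 24) = -3 + 2Pb. Setting this equal to demand: 801 - 5Pb = -3 + 2Pb, so Pb = 804/7.
Sellers receive Ps = 804/7 + 24 = 972/7; x' = 801 − 5·(804/7) = 1587/7.
ΔCS = ½(1347/7 + 1587/7)(852/7 − 804/7) = 70416/49; ΔPS = ½(1347/7 + 1587/7)(972/7 − 852/7) = 176040/49.
Government spending = 24 × 1587/7 = 38088/7.
DWL = ½ × 24 × (1587/7 − 1347/7) = 2880/7; fraction = (2880/7) / (38088/7) = 40/529.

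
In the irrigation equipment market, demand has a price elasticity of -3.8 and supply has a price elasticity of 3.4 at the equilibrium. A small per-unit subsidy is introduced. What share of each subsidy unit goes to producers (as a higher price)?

Producer share = 19/36

For a small subsidy around the equilibrium, the benefit split depends on the relative slopes, which at a point are proportional to the elasticities.
Buyer share = εs/(εs + |εd|) = 3.4/(3.4 + 3.8) = 17/36; seller share = |εd|/(εs + |εd|) = 19/36.
So producers capture 19/36 of the subsidy.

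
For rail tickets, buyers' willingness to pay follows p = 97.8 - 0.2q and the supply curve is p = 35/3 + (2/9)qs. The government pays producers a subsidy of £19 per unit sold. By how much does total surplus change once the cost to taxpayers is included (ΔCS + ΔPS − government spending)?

Pre-subsidy: 97.8 - 0.2q = 35/3 + (2/9)q gives q* = 204 and p* = 57.
With the subsidy, sellers receive ps = pb + 19 for each unit, where pb is the price buyers pay.
On the curves, pb = 97.8 - 0.2q and ps = 35/3 + (2/9)q; the wedge ps − pb = 19 gives 35/3 + (2/9)q − (97.8 - 0.2q) = 19, so q' = 249.
Then pb = 97.8 − 0.2·249 = 48 and ps = 35/3 + (2/9)·249 = 67.
ΔCS = ½(204 + 249)(57 − 48) = 2038.5; ΔPS = ½(204 + 249)(67 − 57) = 2265.
Government spending = 19 × 249 = 4731.
Net change = 2038.5 + 2265 − 4731 = -427.5. The loss equals the DWL triangle ½·19·45.

Net change in total surplus = -£427.5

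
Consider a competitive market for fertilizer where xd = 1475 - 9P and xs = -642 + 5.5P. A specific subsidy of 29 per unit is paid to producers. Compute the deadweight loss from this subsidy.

Pre-subsidy: 1475 - 9P = -642 + 5.5P gives P* = 146, x* = 161.
With the subsidy, sellers receive Ps = Pb + 29 for each unit, where Pb is the price buyers pay.
Supply in terms of Pb becomes xs = -642 + 5.5(Pb + 29) = -482.5 + 5.5Pb. Setting this equal to demand: 1475 - 9Pb = -482.5 + 5.5Pb, so Pb = 135.
Sellers receive Ps = 135 + 29 = 164; x' = 1475 − 9·135 = 260.
The subsidy expands output by 260 − 161 = 99 past the efficient level; on those units the gap between marginal cost and willingness to pay runs from 0 up to 29.
DWL = ½ × 29 × 99 = 1435.5.

Deadweight loss = 1435.5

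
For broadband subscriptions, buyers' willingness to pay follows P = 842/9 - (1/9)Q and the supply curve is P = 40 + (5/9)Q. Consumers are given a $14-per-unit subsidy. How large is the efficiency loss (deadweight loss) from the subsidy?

Deadweight loss = $147

Pre-subsidy: 842/9 - (1/9)Q = 40 + (5/9)Q gives Q* = 241/3 and P* = 2285/27.
With the rebate, buyers effectively pay Pb = Ps − 14, where Ps is the price sellers receive.
On the curves, Pb = 842/9 - (1/9)Q and Ps = 40 + (5/9)Q; the wedge Ps − Pb = 14 gives 40 + (5/9)Q − (842/9 - (1/9)Q) = 14, so Q' = 304/3.
Then Pb = 842/9 − (1/9)·(304/3) = 2222/27 and Ps = 40 + (5/9)·(304/3) = 2600/27.
The subsidy expands output by 304/3 − 241/3 = 21 past the efficient level; on those units the gap between marginal cost and willingness to pay runs from 0 up to 14.
DWL = ½ × 14 × 21 = 147.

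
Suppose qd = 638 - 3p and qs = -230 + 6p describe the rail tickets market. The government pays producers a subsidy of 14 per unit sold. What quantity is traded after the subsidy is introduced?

q' = 1130/3

Pre-subsidy: 638 - 3p = -230 + 6p gives p* = 868/9, q* = 1046/3.
With the subsidy, sellers receive ps = pb + 14 for each unit, where pb is the price buyers pay.
Supply in terms of pb becomes qs = -230 + 6(pb + 14) = -146 + 6pb. Setting this equal to demand: 638 - 3pb = -146 + 6pb, so pb = 784/9.
Sellers receive ps = 784/9 + 14 = 910/9; q' = 638 − 3·(784/9) = 1130/3.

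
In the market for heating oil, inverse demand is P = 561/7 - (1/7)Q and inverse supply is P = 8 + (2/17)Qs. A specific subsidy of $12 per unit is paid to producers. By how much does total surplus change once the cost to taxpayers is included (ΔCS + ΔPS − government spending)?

Net change in total surplus = -8568/31

Pre-subsidy: 561/7 - (1/7)Q = 8 + (2/17)Q gives Q* = 8585/31 and P* = 1258/31.
With the subsidy, sellers receive Ps = Pb + 12 for each unit, where Pb is the price buyers pay.
On the curves, Pb = 561/7 - (1/7)Q and Ps = 8 + (2/17)Q; the wedge Ps − Pb = 12 gives 8 + (2/17)Q − (561/7 - (1/7)Q) = 12, so Q' = 323.
Then Pb = 561/7 − (1/7)·323 = 34 and Ps = 8 + (2/17)·323 = 46.
ΔCS = ½(8585/31 + 323)(1258/31 − 34) = 1896996/961; ΔPS = ½(8585/31 + 323)(46 − 1258/31) = 1562232/961.
Government spending = 12 × 323 = 3876.
Net change = 1896996/961 + 1562232/961 − 3876 = -8568/31. The loss equals the DWL triangle ½·12·1428/31.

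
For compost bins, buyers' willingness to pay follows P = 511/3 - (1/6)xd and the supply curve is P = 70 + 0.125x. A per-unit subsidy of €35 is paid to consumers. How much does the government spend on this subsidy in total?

Pre-subsidy: 511/3 - (1/6)x = 70 + 0.125x gives x* = 344 and P* = 113.
With the rebate, buyers effectively pay Pb = Ps − 35, where Ps is the price sellers receive.
On the curves, Pb = 511/3 - (1/6)x and Ps = 70 + 0.125x; the wedge Ps − Pb = 35 gives 70 + 0.125x − (511/3 - (1/6)x) = 35, so x' = 464.
Then Pb = 511/3 − (1/6)·464 = 93 and Ps = 70 + 0.125·464 = 128.
Government outlay = subsidy × quantity = 35 × 464 = 16240.

Government cost = €16240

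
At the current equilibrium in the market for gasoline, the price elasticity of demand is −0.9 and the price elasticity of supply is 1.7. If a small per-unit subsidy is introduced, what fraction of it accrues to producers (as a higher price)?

For a small subsidy around the equilibrium, the benefit split depends on the relative slopes, which at a point are proportional to the elasticities.
Buyer share = εs/(εs + |εd|) = 1.7/(1.7 + 0.9) = 17/26; seller share = |εd|/(εs + |εd|) = 9/26.
So producers capture 9/26 of the subsidy.

Producer share = 9/26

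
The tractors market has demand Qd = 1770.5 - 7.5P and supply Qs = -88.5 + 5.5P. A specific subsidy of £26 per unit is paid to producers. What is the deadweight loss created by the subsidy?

Pre-subsidy: 1770.5 - 7.5P = -88.5 + 5.5P gives P* = 143, Q* = 698.
With the subsidy, sellers receive Ps = Pb + 26 for each unit, where Pb is the price buyers pay.
Supply in terms of Pb becomes Qs = -88.5 + 5.5(Pb + 26) = 54.5 + 5.5Pb. Setting this equal to demand: 1770.5 - 7.5Pb = 54.5 + 5.5Pb, so Pb = 132.
Sellers receive Ps = 132 + 26 = 158; Q' = 1770.5 − 7.5·132 = 780.5.
The subsidy expands output by 780.5 − 698 = 82.5 past the efficient level; on those units the gap between marginal cost and willingness to pay runs from 0 up to 26.
DWL = ½ × 26 × 82.5 = 1072.5.

Deadweight loss = £1072.5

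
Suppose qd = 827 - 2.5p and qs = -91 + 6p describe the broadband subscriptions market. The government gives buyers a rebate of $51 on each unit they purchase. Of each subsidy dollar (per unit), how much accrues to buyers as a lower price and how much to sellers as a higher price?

Buyers gain $36 per unit; sellers gain $15 per unit

Pre-subsidy: 827 - 2.5p = -91 + 6p gives p* = 108, q* = 557.
With the rebate, buyers effectively pay pb = ps − 51, where ps is the price sellers receive.
Demand in terms of ps becomes qd = 827 − 2.5(ps − 51) = 954.5 - 2.5ps. Setting this equal to supply: 954.5 - 2.5ps = -91 + 6ps, so ps = 123.
Buyers pay pb = 123 − 51 = 72; q' = -91 + 6·123 = 647.
Buyers' price falls by p* − pb = 108 − 72 = 36; sellers' price rises by ps − p* = 123 − 108 = 15.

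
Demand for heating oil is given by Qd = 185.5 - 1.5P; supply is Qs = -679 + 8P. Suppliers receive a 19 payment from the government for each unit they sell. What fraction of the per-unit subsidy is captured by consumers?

Pre-subsidy: 185.5 - 1.5P = -679 + 8P gives P* = 91, Q* = 49.
With the subsidy, sellers receive Ps = Pb + 19 for each unit, where Pb is the price buyers pay.
Supply in terms of Pb becomes Qs = -679 + 8(Pb + 19) = -527 + 8Pb. Setting this equal to demand: 185.5 - 1.5Pb = -527 + 8Pb, so Pb = 75.
Sellers receive Ps = 75 + 19 = 94; Q' = 185.5 − 1.5·75 = 73.
Buyers' price falls by P* − Pb = 91 − 75 = 16; sellers' price rises by Ps − P* = 94 − 91 = 3.
So consumers capture 16/19 = 16/19 of each unit of subsidy.

Consumer share = 16/19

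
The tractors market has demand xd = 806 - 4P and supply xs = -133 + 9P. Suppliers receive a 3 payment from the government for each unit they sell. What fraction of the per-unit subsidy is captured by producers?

Producer share = 4/13

Pre-subsidy: 806 - 4P = -133 + 9P gives P* = 939/13, x* = 6722/13.
With the subsidy, sellers receive Ps = Pb + 3 for each unit, where Pb is the price buyers pay.
Supply in terms of Pb becomes xs = -133 + 9(Pb + 3) = -106 + 9Pb. Setting this equal to demand: 806 - 4Pb = -106 + 9Pb, so Pb = 912/13.
Sellers receive Ps = 912/13 + 3 = 951/13; x' = 806 − 4·(912/13) = 6830/13.
Buyers' price falls by P* − Pb = 939/13 − 912/13 = 27/13; sellers' price rises by Ps − P* = 951/13 − 939/13 = 12/13.
So producers capture (12/13)/3 = 4/13 of each unit of subsidy.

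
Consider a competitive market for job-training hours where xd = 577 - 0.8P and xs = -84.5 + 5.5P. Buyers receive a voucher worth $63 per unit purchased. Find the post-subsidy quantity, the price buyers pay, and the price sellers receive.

x' = 537; buyers pay $50; sellers receive $113

Pre-subsidy: 577 - 0.8P = -84.5 + 5.5P gives P* = 105, x* = 493.
With the rebate, buyers effectively pay Pb = Ps − 63, where Ps is the price sellers receive.
Demand in terms of Ps becomes xd = 577 − 0.8(Ps − 63) = 627.4 - 0.8Ps. Setting this equal to supply: 627.4 - 0.8Ps = -84.5 + 5.5Ps, so Ps = 113.
Buyers pay Pb = 113 − 63 = 50; x' = -84.5 + 5.5·113 = 537.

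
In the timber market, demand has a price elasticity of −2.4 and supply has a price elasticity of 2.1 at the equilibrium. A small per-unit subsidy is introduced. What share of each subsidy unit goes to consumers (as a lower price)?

For a small subsidy around the equilibrium, the benefit split depends on the relative slopes, which at a point are proportional to the elasticities.
Buyer share = εs/(εs + |εd|) = 2.1/(2.1 + 2.4) = 7/15; seller share = |εd|/(εs + |εd|) = 8/15.

Consumer share = 7/15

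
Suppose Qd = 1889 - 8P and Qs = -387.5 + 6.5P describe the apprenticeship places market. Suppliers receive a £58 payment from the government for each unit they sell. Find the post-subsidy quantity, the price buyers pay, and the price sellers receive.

Pre-subsidy: 1889 - 8P = -387.5 + 6.5P gives P* = 157, Q* = 633.
With the subsidy, sellers receive Ps = Pb + 58 for each unit, where Pb is the price buyers pay.
Supply in terms of Pb becomes Qs = -387.5 + 6.5(Pb + 58) = -10.5 + 6.5Pb. Setting this equal to demand: 1889 - 8Pb = -10.5 + 6.5Pb, so Pb = 131.
Sellers receive Ps = 131 + 58 = 189; Q' = 1889 − 8·131 = 841.

Q' = 841; buyers pay £131; sellers receive £189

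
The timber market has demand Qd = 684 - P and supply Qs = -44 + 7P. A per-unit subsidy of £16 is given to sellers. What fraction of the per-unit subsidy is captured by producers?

Producer share = 0.125

Pre-subsidy: 684 - P = -44 + 7P gives P* = 91, Q* = 593.
With the subsidy, sellers receive Ps = Pb + 16 for each unit, where Pb is the price buyers pay.
Supply in terms of Pb becomes Qs = -44 + 7(Pb + 16) = 68 + 7Pb. Setting this equal to demand: 684 - Pb = 68 + 7Pb, so Pb = 77.
Sellers receive Ps = 77 + 16 = 93; Q' = 684 − 1·77 = 607.
Buyers' price falls by P* − Pb = 91 − 77 = 14; sellers' price rises by Ps − P* = 93 − 91 = 2.
So producers capture 2/16 = 0.125 of each unit of subsidy.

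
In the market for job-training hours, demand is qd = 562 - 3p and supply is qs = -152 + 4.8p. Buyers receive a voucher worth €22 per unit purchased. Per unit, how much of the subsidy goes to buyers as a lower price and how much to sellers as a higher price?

Pre-subsidy: 562 - 3p = -152 + 4.8p gives p* = 1190/13, q* = 3736/13.
With the rebate, buyers effectively pay pb = ps − 22, where ps is the price sellers receive.
Demand in terms of ps becomes qd = 562 − 3(ps − 22) = 628 - 3ps. Setting this equal to supply: 628 - 3ps = -152 + 4.8ps, so ps = 100.
Buyers pay pb = 100 − 22 = 78; q' = -152 + 4.8·100 = 328.
Buyers' price falls by p* − pb = 1190/13 − 78 = 176/13; sellers' price rises by ps − p* = 100 − 1190/13 = 110/13.

Buyers gain 176/13 per unit; sellers gain 110/13 per unit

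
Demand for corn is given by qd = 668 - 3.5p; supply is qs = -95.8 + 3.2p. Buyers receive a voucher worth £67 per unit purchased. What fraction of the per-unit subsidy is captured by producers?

Producer share = 35/67

Pre-subsidy: 668 - 3.5p = -95.8 + 3.2p gives p* = 114, q* = 269.
With the rebate, buyers effectively pay pb = ps − 67, where ps is the price sellers receive.
Demand in terms of ps becomes qd = 668 − 3.5(ps − 67) = 902.5 - 3.5ps. Setting this equal to supply: 902.5 - 3.5ps = -95.8 + 3.2ps, so ps = 149.
Buyers pay pb = 149 − 67 = 82; q' = -95.8 + 3.2·149 = 381.
Buyers' price falls by p* − pb = 114 − 82 = 32; sellers' price rises by ps − p* = 149 − 114 = 35.
So producers capture 35/67 = 35/67 of each unit of subsidy.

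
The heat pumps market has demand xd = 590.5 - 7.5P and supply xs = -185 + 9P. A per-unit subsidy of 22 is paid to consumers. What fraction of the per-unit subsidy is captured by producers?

Producer share = 5/11

Pre-subsidy: 590.5 - 7.5P = -185 + 9P gives P* = 47, x* = 238.
With the rebate, buyers effectively pay Pb = Ps − 22, where Ps is the price sellers receive.
Demand in terms of Ps becomes xd = 590.5 − 7.5(Ps − 22) = 755.5 - 7.5Ps. Setting this equal to supply: 755.5 - 7.5Ps = -185 + 9Ps, so Ps = 57.
Buyers pay Pb = 57 − 22 = 35; x' = -185 + 9·57 = 328.
Buyers' price falls by P* − Pb = 47 − 35 = 12; sellers' price rises by Ps − P* = 57 − 47 = 10.
So producers capture 10/22 = 5/11 of each unit of subsidy.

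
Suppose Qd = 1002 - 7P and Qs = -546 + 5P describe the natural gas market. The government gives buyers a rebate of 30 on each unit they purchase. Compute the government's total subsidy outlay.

Pre-subsidy: 1002 - 7P = -546 + 5P gives P* = 129, Q* = 99.
With the rebate, buyers effectively pay Pb = Ps − 30, where Ps is the price sellers receive.
Demand in terms of Ps becomes Qd = 1002 − 7(Ps − 30) = 1212 - 7Ps. Setting this equal to supply: 1212 - 7Ps = -546 + 5Ps, so Ps = 146.5.
Buyers pay Pb = 146.5 − 30 = 116.5; Q' = -546 + 5·146.5 = 186.5.
Government outlay = subsidy × quantity = 30 × 186.5 = 5595.

Government cost = 5595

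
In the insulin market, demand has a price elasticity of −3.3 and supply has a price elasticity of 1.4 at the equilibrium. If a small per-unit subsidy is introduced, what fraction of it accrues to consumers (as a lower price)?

Consumer share = 14/47

For a small subsidy around the equilibrium, the benefit split depends on the relative slopes, which at a point are proportional to the elasticities.
Buyer share = εs/(εs + |εd|) = 1.4/(1.4 + 3.3) = 14/47; seller share = |εd|/(εs + |εd|) = 33/47.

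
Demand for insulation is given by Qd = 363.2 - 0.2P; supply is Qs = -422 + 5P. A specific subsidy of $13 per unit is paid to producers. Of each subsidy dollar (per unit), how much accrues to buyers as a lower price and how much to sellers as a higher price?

Pre-subsidy: 363.2 - 0.2P = -422 + 5P gives P* = 151, Q* = 333.
With the subsidy, sellers receive Ps = Pb + 13 for each unit, where Pb is the price buyers pay.
Supply in terms of Pb becomes Qs = -422 + 5(Pb + 13) = -357 + 5Pb. Setting this equal to demand: 363.2 - 0.2Pb = -357 + 5Pb, so Pb = 138.5.
Sellers receive Ps = 138.5 + 13 = 151.5; Q' = 363.2 − 0.2·138.5 = 335.5.
Buyers' price falls by P* − Pb = 151 − 138.5 = 12.5; sellers' price rises by Ps − P* = 151.5 − 151 = 0.5.

Buyers gain $12.5 per unit; sellers gain $0.5 per unit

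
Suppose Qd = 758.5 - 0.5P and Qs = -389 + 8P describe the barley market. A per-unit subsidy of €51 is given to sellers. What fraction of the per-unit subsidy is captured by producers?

Producer share = 1/17

Pre-subsidy: 758.5 - 0.5P = -389 + 8P gives P* = 135, Q* = 691.
With the subsidy, sellers receive Ps = Pb + 51 for each unit, where Pb is the price buyers pay.
Supply in terms of Pb becomes Qs = -389 + 8(Pb + 51) = 19 + 8Pb. Setting this equal to demand: 758.5 - 0.5Pb = 19 + 8Pb, so Pb = 87.
Sellers receive Ps = 87 + 51 = 138; Q' = 758.5 − 0.5·87 = 715.
Buyers' price falls by P* − Pb = 135 − 87 = 48; sellers' price rises by Ps − P* = 138 − 135 = 3.
So producers capture 3/51 = 1/17 of each unit of subsidy.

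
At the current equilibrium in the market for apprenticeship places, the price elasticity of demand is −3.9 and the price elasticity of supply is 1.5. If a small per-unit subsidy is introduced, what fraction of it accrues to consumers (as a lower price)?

For a small subsidy around the equilibrium, the benefit split depends on the relative slopes, which at a point are proportional to the elasticities.
Buyer share = εs/(εs + |εd|) = 1.5/(1.5 + 3.9) = 5/18; seller share = |εd|/(εs + |εd|) = 13/18.

Consumer share = 5/18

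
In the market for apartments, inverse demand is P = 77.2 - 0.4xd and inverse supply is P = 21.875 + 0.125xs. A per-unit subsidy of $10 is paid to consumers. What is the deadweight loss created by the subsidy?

Pre-subsidy: 77.2 - 0.4x = 21.875 + 0.125x gives x* = 2213/21 and P* = 736/21.
With the rebate, buyers effectively pay Pb = Ps − 10, where Ps is the price sellers receive.
On the curves, Pb = 77.2 - 0.4x and Ps = 21.875 + 0.125x; the wedge Ps − Pb = 10 gives 21.875 + 0.125x − (77.2 - 0.4x) = 10, so x' = 871/7.
Then Pb = 77.2 − 0.4·(871/7) = 192/7 and Ps = 21.875 + 0.125·(871/7) = 262/7.
The subsidy expands output by 871/7 − 2213/21 = 400/21 past the efficient level; on those units the gap between marginal cost and willingness to pay runs from 0 up to 10.
DWL = ½ × 10 × 400/21 = 2000/21.

Deadweight loss = 2000/21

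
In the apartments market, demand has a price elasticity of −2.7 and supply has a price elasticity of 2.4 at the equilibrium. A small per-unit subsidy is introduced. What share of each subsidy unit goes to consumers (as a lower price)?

Consumer share = 8/17

For a small subsidy around the equilibrium, the benefit split depends on the relative slopes, which at a point are proportional to the elasticities.
Buyer share = εs/(εs + |εd|) = 2.4/(2.4 + 2.7) = 8/17; seller share = |εd|/(εs + |εd|) = 9/17.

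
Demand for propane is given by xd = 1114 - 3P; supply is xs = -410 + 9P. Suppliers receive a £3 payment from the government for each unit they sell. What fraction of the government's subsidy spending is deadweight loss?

DWL / government spending = 27/5918

Pre-subsidy: 1114 - 3P = -410 + 9P gives P* = 127, x* = 733.
With the subsidy, sellers receive Ps = Pb + 3 for each unit, where Pb is the price buyers pay.
Supply in terms of Pb becomes xs = -410 + 9(Pb + 3) = -383 + 9Pb. Setting this equal to demand: 1114 - 3Pb = -383 + 9Pb, so Pb = 124.75.
Sellers receive Ps = 124.75 + 3 = 127.75; x' = 1114 − 3·124.75 = 739.75.
ΔCS = ½(733 + 739.75)(127 − 124.75) = 1656.84375; ΔPS = ½(733 + 739.75)(127.75 − 127) = 552.28125.
Government spending = 3 × 739.75 = 2219.25.
DWL = ½ × 3 × (739.75 − 733) = 10.125; fraction = 10.125 / 2219.25 = 27/5918.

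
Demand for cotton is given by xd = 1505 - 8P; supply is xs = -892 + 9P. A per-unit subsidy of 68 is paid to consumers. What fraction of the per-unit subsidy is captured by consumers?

Consumer share = 9/17

Pre-subsidy: 1505 - 8P = -892 + 9P gives P* = 141, x* = 377.
With the rebate, buyers effectively pay Pb = Ps − 68, where Ps is the price sellers receive.
Demand in terms of Ps becomes xd = 1505 − 8(Ps − 68) = 2049 - 8Ps. Setting this equal to supply: 2049 - 8Ps = -892 + 9Ps, so Ps = 173.
Buyers pay Pb = 173 − 68 = 105; x' = -892 + 9·173 = 665.
Buyers' price falls by P* − Pb = 141 − 105 = 36; sellers' price rises by Ps − P* = 173 − 141 = 32.
So consumers capture 36/68 = 9/17 of each unit of subsidy.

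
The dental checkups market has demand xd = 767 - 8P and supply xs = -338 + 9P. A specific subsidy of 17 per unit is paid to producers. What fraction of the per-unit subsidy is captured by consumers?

Pre-subsidy: 767 - 8P = -338 + 9P gives P* = 65, x* = 247.
With the subsidy, sellers receive Ps = Pb + 17 for each unit, where Pb is the price buyers pay.
Supply in terms of Pb becomes xs = -338 + 9(Pb + 17) = -185 + 9Pb. Setting this equal to demand: 767 - 8Pb = -185 + 9Pb, so Pb = 56.
Sellers receive Ps = 56 + 17 = 73; x' = 767 − 8·56 = 319.
Buyers' price falls by P* − Pb = 65 − 56 = 9; sellers' price rises by Ps − P* = 73 − 65 = 8.
So consumers capture 9/17 = 9/17 of each unit of subsidy.

Consumer share = 9/17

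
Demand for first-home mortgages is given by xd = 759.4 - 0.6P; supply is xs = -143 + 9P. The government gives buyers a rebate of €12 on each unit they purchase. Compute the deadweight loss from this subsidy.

Pre-subsidy: 759.4 - 0.6P = -143 + 9P gives P* = 94, x* = 703.
With the rebate, buyers effectively pay Pb = Ps − 12, where Ps is the price sellers receive.
Demand in terms of Ps becomes xd = 759.4 − 0.6(Ps − 12) = 766.6 - 0.6Ps. Setting this equal to supply: 766.6 - 0.6Ps = -143 + 9Ps, so Ps = 94.75.
Buyers pay Pb = 94.75 − 12 = 82.75; x' = -143 + 9·94.75 = 709.75.
The subsidy expands output by 709.75 − 703 = 6.75 past the efficient level; on those units the gap between marginal cost and willingness to pay runs from 0 up to 12.
DWL = ½ × 12 × 6.75 = 40.5.

Deadweight loss = €40.5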